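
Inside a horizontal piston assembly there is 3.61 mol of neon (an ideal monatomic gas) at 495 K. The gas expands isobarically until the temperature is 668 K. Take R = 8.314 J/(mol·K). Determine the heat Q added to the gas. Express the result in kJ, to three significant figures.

Isobaric: W = nRΔT = (3.61)(8.314)(173) = 5192 J.
ΔU = nCᵥΔT with Cᵥ = 3R/2: ΔU = (3.61)(12.47)(173) = 7789 J.
Q = ΔU + W = 7789 + 5192 = 12981 J.

Q ≈ 13.0 kJ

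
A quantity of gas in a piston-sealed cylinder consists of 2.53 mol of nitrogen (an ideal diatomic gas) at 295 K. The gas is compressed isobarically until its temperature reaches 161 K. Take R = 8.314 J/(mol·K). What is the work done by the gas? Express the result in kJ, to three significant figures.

W ≈ -2.82 kJ

Isobaric: W = P ΔV = nR ΔT.
W = (2.53)(8.314)(161 − 295) = -2819 J.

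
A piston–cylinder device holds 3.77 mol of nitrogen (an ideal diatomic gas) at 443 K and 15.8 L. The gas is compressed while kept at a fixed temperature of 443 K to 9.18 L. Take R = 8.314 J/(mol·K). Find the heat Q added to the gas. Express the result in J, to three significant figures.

Q ≈ -7540 J

Isothermal ⇒ ΔU = 0, so Q = W = nRT ln(V₂/V₁).
Q = (3.77)(8.314)(443) ln(9.18/15.8) = 13885 × -0.543 = -7539 J.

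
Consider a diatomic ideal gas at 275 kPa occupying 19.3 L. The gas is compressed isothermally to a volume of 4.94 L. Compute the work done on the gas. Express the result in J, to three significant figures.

W ≈ 7230 J

Isothermal: W = nRT ln(V₂/V₁) = P₁V₁ ln(V₂/V₁).
P₁V₁ = (275 kPa)(19.3 L) = 5308 J.
W = 5308 × ln(4.94/19.3) = 5308 × -1.363
W_by_gas = -7233 J; work on gas = −W_by = 7233 J.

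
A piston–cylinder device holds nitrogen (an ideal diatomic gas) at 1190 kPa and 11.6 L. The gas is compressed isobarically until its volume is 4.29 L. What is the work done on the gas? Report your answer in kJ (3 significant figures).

Isobaric: W = P ΔV.
W = (1190 kPa)(4.29 − 11.6 L) = (1190)(-7.31) = -8699 J.
Work on gas = −W_by = 8699 J.

W ≈ 8.70 kJ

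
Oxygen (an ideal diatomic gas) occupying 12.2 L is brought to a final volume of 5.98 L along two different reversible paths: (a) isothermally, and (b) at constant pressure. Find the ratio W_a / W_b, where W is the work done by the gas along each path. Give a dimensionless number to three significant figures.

Path (a) isothermal: W = P₁V₁ ln(V₂/V₁) → W_a/(P₁V₁) = -0.713.
Path (b) isobaric: W = P₁(V₂ − V₁) → W_b/(P₁V₁) = -0.5098.
W_a / W_b = -0.713 / -0.5098 = 1.399.

W_a / W_b ≈ 1.40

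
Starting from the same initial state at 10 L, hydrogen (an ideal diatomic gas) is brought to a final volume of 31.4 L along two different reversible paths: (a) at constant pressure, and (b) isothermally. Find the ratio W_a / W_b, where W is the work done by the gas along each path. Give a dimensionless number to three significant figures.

W_a / W_b ≈ 1.87

Path (a) isobaric: W = P₁(V₂ − V₁) → W_a/(P₁V₁) = 2.14.
Path (b) isothermal: W = P₁V₁ ln(V₂/V₁) → W_b/(P₁V₁) = 1.144.
W_a / W_b = 2.14 / 1.144 = 1.87.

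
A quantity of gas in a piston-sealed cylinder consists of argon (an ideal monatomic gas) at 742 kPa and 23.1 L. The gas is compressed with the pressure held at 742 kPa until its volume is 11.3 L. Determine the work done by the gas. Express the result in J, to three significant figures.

W ≈ -8760 J

Isobaric: W = P ΔV.
W = (742 kPa)(11.3 − 23.1 L) = (742)(-11.8) = -8756 J.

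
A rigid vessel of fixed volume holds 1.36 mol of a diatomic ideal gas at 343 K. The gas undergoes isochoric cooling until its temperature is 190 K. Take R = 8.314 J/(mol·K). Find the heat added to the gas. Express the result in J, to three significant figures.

Q ≈ -4320 J

Constant volume ⇒ W = 0, so Q = ΔU = nCᵥΔT with Cᵥ = 5R/2 = 20.79 J/(mol·K).
ΔU = (1.36)(20.79)(190 − 343) = -4325 J.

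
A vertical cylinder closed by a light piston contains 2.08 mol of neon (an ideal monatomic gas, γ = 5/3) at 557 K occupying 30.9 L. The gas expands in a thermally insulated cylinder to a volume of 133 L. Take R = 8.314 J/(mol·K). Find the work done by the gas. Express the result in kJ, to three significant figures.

Adiabatic: TV^(γ−1) = const with γ = 5/3.
T₂ = T₁ (V₁/V₂)^(γ−1) = 557 × (30.9/133)^0.667 = 557 × 0.3779 = 210.5 K.
W_by = nCᵥ(T₁ − T₂) = (2.08)(12.47)(557 − 210.5) = 8988 J.

W ≈ 8.99 kJ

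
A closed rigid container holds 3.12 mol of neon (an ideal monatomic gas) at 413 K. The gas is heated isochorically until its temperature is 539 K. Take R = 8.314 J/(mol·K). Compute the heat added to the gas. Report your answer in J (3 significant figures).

Q ≈ 4900 J

Constant volume ⇒ W = 0, so Q = ΔU = nCᵥΔT with Cᵥ = 3R/2 = 12.47 J/(mol·K).
ΔU = (3.12)(12.47)(539 − 413) = 4903 J.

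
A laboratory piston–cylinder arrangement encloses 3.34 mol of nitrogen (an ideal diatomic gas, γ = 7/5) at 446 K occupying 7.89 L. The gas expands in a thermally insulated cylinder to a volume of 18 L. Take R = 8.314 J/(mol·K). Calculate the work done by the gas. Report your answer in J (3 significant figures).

W ≈ 8700 J

Adiabatic: TV^(γ−1) = const with γ = 7/5.
T₂ = T₁ (V₁/V₂)^(γ−1) = 446 × (7.89/18)^0.4 = 446 × 0.719 = 320.7 K.
W_by = nCᵥ(T₁ − T₂) = (3.34)(20.79)(446 − 320.7) = 8701 J.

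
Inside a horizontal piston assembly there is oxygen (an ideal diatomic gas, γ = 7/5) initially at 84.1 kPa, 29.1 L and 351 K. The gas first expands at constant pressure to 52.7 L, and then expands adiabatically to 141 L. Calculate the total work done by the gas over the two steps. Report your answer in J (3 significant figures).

W_total ≈ 5590 J

Step 1 (isobaric): W = PΔV = (84.1 kPa)(52.7 − 29.1 L) = 1985 J.
After step 1: P = 84.1 kPa, V = 52.7 L, T = 635.7 K.
Step 2 (adiabatic): W = (P₁V₁ − P₂V₂)/(γ−1) = (4432 − 2990)/0.4 = 3606 J.
W_total = 1985 + 3606 = 5590 J.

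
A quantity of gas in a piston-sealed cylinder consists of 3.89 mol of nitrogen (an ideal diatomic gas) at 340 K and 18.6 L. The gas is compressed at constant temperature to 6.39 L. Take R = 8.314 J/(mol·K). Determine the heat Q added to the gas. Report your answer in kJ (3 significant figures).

Q ≈ -11.7 kJ

Isothermal ⇒ ΔU = 0, so Q = W = nRT ln(V₂/V₁).
Q = (3.89)(8.314)(340) ln(6.39/18.6) = 10996 × -1.068 = -11749 J.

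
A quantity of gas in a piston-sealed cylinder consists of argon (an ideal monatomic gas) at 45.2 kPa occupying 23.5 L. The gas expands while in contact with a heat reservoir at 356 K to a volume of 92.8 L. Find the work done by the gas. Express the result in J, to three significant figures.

W ≈ 1460 J

Isothermal: W = nRT ln(V₂/V₁) = P₁V₁ ln(V₂/V₁).
P₁V₁ = (45.2 kPa)(23.5 L) = 1062 J.
W = 1062 × ln(92.8/23.5) = 1062 × 1.373
W_by_gas = 1459 J.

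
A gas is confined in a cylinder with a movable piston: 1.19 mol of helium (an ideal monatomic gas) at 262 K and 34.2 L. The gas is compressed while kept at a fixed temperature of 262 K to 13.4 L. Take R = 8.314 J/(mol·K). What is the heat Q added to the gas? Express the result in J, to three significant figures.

Isothermal ⇒ ΔU = 0, so Q = W = nRT ln(V₂/V₁).
Q = (1.19)(8.314)(262) ln(13.4/34.2) = 2592 × -0.937 = -2429 J.

Q ≈ -2430 J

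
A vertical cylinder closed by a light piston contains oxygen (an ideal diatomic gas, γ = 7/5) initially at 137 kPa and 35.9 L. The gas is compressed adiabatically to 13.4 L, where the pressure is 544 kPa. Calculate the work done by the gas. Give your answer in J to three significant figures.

W ≈ -5930 J

Adiabatic: W = (P₁V₁ − P₂V₂)/(γ − 1) with γ = 7/5.
P₁V₁ = 4918 J, P₂V₂ = 7290 J.
W = (4918 − 7290) / 0.4 = -5928 J.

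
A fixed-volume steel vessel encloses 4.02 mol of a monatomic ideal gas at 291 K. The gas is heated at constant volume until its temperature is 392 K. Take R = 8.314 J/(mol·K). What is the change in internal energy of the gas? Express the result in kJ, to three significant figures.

Constant volume ⇒ W = 0, so Q = ΔU = nCᵥΔT with Cᵥ = 3R/2 = 12.47 J/(mol·K).
ΔU = (4.02)(12.47)(392 − 291) = 5063 J.

ΔU ≈ 5.06 kJ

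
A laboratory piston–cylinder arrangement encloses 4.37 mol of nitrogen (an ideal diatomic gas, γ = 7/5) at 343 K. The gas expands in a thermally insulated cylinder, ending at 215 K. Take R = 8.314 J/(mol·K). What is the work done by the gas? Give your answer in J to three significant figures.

Adiabatic ⇒ Q = 0, so W_by = −ΔU = nCᵥ(T₁ − T₂).
Cᵥ = 5R/2 = 20.79 J/(mol·K).
W = (4.37)(20.79)(343 − 215) = 11626 J.

W ≈ 11600 J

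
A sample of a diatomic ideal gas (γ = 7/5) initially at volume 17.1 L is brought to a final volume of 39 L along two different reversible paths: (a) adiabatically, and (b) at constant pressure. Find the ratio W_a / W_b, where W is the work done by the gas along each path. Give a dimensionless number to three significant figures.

Path (a) adiabatic: W = P₁V₁(1 − (V₁/V₂)^(γ−1))/(γ−1) → W_a/(P₁V₁) = 0.7023.
Path (b) isobaric: W = P₁(V₂ − V₁) → W_b/(P₁V₁) = 1.281.
W_a / W_b = 0.7023 / 1.281 = 0.5484.

W_a / W_b ≈ 0.548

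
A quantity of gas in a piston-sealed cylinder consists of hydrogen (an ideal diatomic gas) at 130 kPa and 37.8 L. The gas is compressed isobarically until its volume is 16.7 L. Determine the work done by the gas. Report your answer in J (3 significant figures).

Isobaric: W = P ΔV.
W = (130 kPa)(16.7 − 37.8 L) = (130)(-21.1) = -2743 J.

W ≈ -2740 J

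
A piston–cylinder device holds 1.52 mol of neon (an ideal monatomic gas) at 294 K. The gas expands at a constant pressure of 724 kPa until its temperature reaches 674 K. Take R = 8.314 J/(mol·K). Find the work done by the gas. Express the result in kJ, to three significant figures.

Isobaric: W = P ΔV = nR ΔT.
W = (1.52)(8.314)(674 − 294) = 4802 J.

W ≈ 4.80 kJ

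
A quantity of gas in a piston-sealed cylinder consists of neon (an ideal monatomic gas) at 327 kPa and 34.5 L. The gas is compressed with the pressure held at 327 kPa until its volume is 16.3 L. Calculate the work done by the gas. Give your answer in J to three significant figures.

W ≈ -5950 J

Isobaric: W = P ΔV.
W = (327 kPa)(16.3 − 34.5 L) = (327)(-18.2) = -5951 J.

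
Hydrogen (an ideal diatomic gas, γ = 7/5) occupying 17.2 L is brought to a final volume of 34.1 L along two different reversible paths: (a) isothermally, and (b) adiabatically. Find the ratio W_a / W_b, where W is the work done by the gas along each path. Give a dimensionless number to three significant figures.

Path (a) isothermal: W = P₁V₁ ln(V₂/V₁) → W_a/(P₁V₁) = 0.6844.
Path (b) adiabatic: W = P₁V₁(1 − (V₁/V₂)^(γ−1))/(γ−1) → W_b/(P₁V₁) = 0.5987.
W_a / W_b = 0.6844 / 0.5987 = 1.143.

W_a / W_b ≈ 1.14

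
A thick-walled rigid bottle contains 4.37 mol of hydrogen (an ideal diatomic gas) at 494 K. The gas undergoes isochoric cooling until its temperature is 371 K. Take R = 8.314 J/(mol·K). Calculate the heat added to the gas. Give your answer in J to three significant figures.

Q ≈ -11200 J

Constant volume ⇒ W = 0, so Q = ΔU = nCᵥΔT with Cᵥ = 5R/2 = 20.79 J/(mol·K).
ΔU = (4.37)(20.79)(371 − 494) = -11172 J.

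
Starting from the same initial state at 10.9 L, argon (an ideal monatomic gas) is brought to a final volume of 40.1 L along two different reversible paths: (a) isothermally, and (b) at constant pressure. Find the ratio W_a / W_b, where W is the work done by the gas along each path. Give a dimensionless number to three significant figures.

Path (a) isothermal: W = P₁V₁ ln(V₂/V₁) → W_a/(P₁V₁) = 1.303.
Path (b) isobaric: W = P₁(V₂ − V₁) → W_b/(P₁V₁) = 2.679.
W_a / W_b = 1.303 / 2.679 = 0.4862.

W_a / W_b ≈ 0.486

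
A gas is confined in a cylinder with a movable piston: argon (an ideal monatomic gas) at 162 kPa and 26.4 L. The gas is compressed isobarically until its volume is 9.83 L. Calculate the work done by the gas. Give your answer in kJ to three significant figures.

Isobaric: W = P ΔV.
W = (162 kPa)(9.83 − 26.4 L) = (162)(-16.57) = -2684 J.

W ≈ -2.68 kJ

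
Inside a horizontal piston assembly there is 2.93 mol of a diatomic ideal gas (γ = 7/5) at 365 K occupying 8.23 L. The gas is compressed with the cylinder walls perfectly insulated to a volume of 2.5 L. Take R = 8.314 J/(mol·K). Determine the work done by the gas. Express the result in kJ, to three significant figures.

Adiabatic: TV^(γ−1) = const with γ = 7/5.
T₂ = T₁ (V₁/V₂)^(γ−1) = 365 × (8.23/2.5)^0.4 = 365 × 1.611 = 587.9 K.
W_by = nCᵥ(T₁ − T₂) = (2.93)(20.79)(365 − 587.9) = -13572 J.

W ≈ -13.6 kJ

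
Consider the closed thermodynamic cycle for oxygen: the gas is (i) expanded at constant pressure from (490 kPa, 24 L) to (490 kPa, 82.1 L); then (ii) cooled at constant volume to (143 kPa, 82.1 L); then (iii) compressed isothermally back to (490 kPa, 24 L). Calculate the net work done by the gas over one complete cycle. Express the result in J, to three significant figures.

W_net ≈ 14000 J

Leg (i): W = PΔV = (490)(82.1 − 24) = 28469 J.
Leg (ii): W = 0.
Leg (iii): W = PᵢVᵢ ln(V_f/Vᵢ) = (11740) ln(24/82.1) = -14439 J.
W_net = 28469 − 14439 = 14030 J.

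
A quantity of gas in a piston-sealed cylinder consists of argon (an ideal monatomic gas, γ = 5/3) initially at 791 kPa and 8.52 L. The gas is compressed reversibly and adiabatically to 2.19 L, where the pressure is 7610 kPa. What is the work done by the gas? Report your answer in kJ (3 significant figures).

W ≈ -14.9 kJ

Adiabatic: W = (P₁V₁ − P₂V₂)/(γ − 1) with γ = 5/3.
P₁V₁ = 6739 J, P₂V₂ = 16666 J.
W = (6739 − 16666) / 0.6667 = -14890 J.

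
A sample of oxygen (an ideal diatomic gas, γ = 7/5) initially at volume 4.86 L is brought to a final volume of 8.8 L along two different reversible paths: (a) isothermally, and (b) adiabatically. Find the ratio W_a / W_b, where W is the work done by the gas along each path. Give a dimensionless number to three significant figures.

Path (a) isothermal: W = P₁V₁ ln(V₂/V₁) → W_a/(P₁V₁) = 0.5937.
Path (b) adiabatic: W = P₁V₁(1 − (V₁/V₂)^(γ−1))/(γ−1) → W_b/(P₁V₁) = 0.5285.
W_a / W_b = 0.5937 / 0.5285 = 1.123.

W_a / W_b ≈ 1.12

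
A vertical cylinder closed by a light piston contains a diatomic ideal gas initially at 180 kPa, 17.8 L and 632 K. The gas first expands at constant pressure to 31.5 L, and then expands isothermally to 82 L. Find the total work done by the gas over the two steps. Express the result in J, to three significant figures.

W_total ≈ 7890 J

Step 1 (isobaric): W = PΔV = (180 kPa)(31.5 − 17.8 L) = 2466 J.
After step 1: P = 180 kPa, V = 31.5 L, T = 1118 K.
Step 2 (isothermal): W = P₁V₁ ln(V₂/V₁) = (5670) ln(82/31.5) = 5425 J.
W_total = 2466 + 5425 = 7891 J.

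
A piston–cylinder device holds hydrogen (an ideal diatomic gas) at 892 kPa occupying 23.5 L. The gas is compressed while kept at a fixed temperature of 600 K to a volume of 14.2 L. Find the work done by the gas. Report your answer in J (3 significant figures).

W ≈ -10600 J

Isothermal: W = nRT ln(V₂/V₁) = P₁V₁ ln(V₂/V₁).
P₁V₁ = (892 kPa)(23.5 L) = 20962 J.
W = 20962 × ln(14.2/23.5) = 20962 × -0.5038
W_by_gas = -10560 J.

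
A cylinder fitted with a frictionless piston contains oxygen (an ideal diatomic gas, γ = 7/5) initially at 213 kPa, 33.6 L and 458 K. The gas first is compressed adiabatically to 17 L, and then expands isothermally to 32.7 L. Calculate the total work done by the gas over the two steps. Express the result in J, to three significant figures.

Step 1 (adiabatic): W = (P₁V₁ − P₂V₂)/(γ−1) = (7157 − 9399)/0.4 = -5605 J.
After step 1: P = 552.9 kPa, V = 17 L, T = 601.5 K.
Step 2 (isothermal): W = P₁V₁ ln(V₂/V₁) = (9399) ln(32.7/17) = 6148 J.
W_total = -5605 + 6148 = 543.2 J.

W_total ≈ 543 J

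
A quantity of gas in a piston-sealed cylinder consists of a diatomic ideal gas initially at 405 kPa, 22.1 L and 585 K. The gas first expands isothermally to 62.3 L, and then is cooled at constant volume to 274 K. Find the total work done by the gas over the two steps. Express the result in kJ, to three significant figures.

W_total ≈ 9.28 kJ

Step 1 (isothermal): W = P₁V₁ ln(V₂/V₁) = (8950) ln(62.3/22.1) = 9276 J.
Step 2 (isochoric): W = 0 (constant volume).
W_total = 9276 + 0 = 9276 J.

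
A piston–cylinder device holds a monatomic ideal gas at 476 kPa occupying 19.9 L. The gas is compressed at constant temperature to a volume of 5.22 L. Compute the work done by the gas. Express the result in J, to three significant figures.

Isothermal: W = nRT ln(V₂/V₁) = P₁V₁ ln(V₂/V₁).
P₁V₁ = (476 kPa)(19.9 L) = 9472 J.
W = 9472 × ln(5.22/19.9) = 9472 × -1.338
W_by_gas = -12676 J.

W ≈ -12700 J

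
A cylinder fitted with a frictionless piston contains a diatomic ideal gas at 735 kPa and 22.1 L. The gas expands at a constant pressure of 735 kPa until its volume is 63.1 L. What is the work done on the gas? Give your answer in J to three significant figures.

Isobaric: W = P ΔV.
W = (735 kPa)(63.1 − 22.1 L) = (735)(41) = 30135 J.
Work on gas = −W_by = -30135 J.

W ≈ -30100 J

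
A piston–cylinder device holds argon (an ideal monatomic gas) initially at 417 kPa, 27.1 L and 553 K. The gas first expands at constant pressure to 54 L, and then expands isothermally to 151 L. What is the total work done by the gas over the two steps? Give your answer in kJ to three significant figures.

W_total ≈ 34.4 kJ

Step 1 (isobaric): W = PΔV = (417 kPa)(54 − 27.1 L) = 11217 J.
After step 1: P = 417 kPa, V = 54 L, T = 1102 K.
Step 2 (isothermal): W = P₁V₁ ln(V₂/V₁) = (22518) ln(151/54) = 23155 J.
W_total = 11217 + 23155 = 34372 J.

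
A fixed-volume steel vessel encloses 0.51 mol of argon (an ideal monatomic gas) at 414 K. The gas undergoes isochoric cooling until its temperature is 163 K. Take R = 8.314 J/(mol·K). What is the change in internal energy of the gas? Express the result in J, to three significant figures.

Constant volume ⇒ W = 0, so Q = ΔU = nCᵥΔT with Cᵥ = 3R/2 = 12.47 J/(mol·K).
ΔU = (0.51)(12.47)(163 − 414) = -1596 J.

ΔU ≈ -1600 J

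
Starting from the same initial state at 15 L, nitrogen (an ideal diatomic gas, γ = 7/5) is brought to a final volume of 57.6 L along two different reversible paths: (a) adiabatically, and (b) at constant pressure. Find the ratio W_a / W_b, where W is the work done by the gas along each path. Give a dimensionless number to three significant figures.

Path (a) adiabatic: W = P₁V₁(1 − (V₁/V₂)^(γ−1))/(γ−1) → W_a/(P₁V₁) = 1.04.
Path (b) isobaric: W = P₁(V₂ − V₁) → W_b/(P₁V₁) = 2.84.
W_a / W_b = 1.04 / 2.84 = 0.3664.

W_a / W_b ≈ 0.366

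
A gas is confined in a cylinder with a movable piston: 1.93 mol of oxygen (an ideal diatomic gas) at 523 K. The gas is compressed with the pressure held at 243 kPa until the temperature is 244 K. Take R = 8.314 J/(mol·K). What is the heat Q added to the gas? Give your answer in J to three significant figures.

Isobaric: W = nRΔT = (1.93)(8.314)(-279) = -4477 J.
ΔU = nCᵥΔT with Cᵥ = 5R/2: ΔU = (1.93)(20.79)(-279) = -11192 J.
Q = ΔU + W = -11192 − 4477 = -15669 J.

Q ≈ -15700 J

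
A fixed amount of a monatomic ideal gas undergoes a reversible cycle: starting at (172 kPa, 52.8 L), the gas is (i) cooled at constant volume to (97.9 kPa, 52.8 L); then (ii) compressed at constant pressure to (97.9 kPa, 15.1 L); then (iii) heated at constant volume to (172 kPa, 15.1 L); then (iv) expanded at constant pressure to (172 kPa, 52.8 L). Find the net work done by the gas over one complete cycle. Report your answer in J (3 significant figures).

W_net ≈ 2790 J

Constant-volume legs do no work.
W(ii) = (97.9)(15.1 − 52.8) = -3691 J; W(iv) = (172)(52.8 − 15.1) = 6484 J.
W_net = -3691 + 6484 = 2794 J (the clockwise enclosed area).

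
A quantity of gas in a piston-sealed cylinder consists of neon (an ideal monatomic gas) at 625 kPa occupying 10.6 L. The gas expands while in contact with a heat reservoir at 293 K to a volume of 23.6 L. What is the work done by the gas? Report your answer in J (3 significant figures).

Isothermal: W = nRT ln(V₂/V₁) = P₁V₁ ln(V₂/V₁).
P₁V₁ = (625 kPa)(10.6 L) = 6625 J.
W = 6625 × ln(23.6/10.6) = 6625 × 0.8004
W_by_gas = 5303 J.

W ≈ 5300 J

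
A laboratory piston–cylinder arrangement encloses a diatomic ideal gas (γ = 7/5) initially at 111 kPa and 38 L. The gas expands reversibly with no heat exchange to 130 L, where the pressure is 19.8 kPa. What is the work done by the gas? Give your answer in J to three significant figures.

W ≈ 4110 J

Adiabatic: W = (P₁V₁ − P₂V₂)/(γ − 1) with γ = 7/5.
P₁V₁ = 4218 J, P₂V₂ = 2574 J.
W = (4218 − 2574) / 0.4 = 4110 J.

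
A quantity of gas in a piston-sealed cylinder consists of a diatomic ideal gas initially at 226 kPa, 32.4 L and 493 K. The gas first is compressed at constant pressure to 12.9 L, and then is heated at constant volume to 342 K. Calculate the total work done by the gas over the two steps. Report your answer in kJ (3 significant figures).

W_total ≈ -4.41 kJ

Step 1 (isobaric): W = PΔV = (226 kPa)(12.9 − 32.4 L) = -4407 J.
Step 2 (isochoric): W = 0 (constant volume).
W_total = -4407 + 0 = -4407 J.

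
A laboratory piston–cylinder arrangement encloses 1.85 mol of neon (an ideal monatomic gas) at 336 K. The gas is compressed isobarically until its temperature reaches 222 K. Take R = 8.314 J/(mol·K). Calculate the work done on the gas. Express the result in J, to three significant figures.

Isobaric: W = P ΔV = nR ΔT.
W = (1.85)(8.314)(222 − 336) = -1753 J.
Work on gas = −W_by = 1753 J.

W ≈ 1750 J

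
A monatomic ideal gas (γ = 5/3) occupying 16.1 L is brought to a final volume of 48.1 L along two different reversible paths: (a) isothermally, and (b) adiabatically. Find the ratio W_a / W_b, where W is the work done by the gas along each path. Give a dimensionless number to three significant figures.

W_a / W_b ≈ 1.41

Path (a) isothermal: W = P₁V₁ ln(V₂/V₁) → W_a/(P₁V₁) = 1.094.
Path (b) adiabatic: W = P₁V₁(1 − (V₁/V₂)^(γ−1))/(γ−1) → W_b/(P₁V₁) = 0.7769.
W_a / W_b = 1.094 / 0.7769 = 1.409.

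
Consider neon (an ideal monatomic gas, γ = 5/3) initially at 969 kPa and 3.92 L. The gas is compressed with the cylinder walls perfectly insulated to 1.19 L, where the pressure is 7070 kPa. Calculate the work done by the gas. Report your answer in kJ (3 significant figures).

Adiabatic: W = (P₁V₁ − P₂V₂)/(γ − 1) with γ = 5/3.
P₁V₁ = 3798 J, P₂V₂ = 8413 J.
W = (3798 − 8413) / 0.6667 = -6922 J.

W ≈ -6.92 kJ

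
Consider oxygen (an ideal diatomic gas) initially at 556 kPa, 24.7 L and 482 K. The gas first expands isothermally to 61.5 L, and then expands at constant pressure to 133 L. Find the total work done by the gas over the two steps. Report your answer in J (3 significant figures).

W_total ≈ 28500 J

Step 1 (isothermal): W = P₁V₁ ln(V₂/V₁) = (13733) ln(61.5/24.7) = 12528 J.
After step 1: P = 223.3 kPa, V = 61.5 L, T = 482 K.
Step 2 (isobaric): W = PΔV = (223.3 kPa)(133 − 61.5 L) = 15966 J.
W_total = 12528 + 15966 = 28494 J.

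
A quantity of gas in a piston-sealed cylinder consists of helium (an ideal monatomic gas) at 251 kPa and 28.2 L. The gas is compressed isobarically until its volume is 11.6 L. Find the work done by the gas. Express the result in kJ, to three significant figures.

Isobaric: W = P ΔV.
W = (251 kPa)(11.6 − 28.2 L) = (251)(-16.6) = -4167 J.

W ≈ -4.17 kJ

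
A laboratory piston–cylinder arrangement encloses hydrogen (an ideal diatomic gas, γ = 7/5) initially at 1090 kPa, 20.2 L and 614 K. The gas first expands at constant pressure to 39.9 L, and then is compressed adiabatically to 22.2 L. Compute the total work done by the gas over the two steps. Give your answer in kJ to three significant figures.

W_total ≈ -7.26 kJ

Step 1 (isobaric): W = PΔV = (1090 kPa)(39.9 − 20.2 L) = 21473 J.
After step 1: P = 1090 kPa, V = 39.9 L, T = 1213 K.
Step 2 (adiabatic): W = (P₁V₁ − P₂V₂)/(γ−1) = (43491 − 54985)/0.4 = -28736 J.
W_total = 21473 − 28736 = -7263 J.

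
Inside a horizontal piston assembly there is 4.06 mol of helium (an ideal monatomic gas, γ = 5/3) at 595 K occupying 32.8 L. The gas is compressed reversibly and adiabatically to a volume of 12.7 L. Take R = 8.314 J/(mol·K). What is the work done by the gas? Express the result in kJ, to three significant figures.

W ≈ -26.6 kJ

Adiabatic: TV^(γ−1) = const with γ = 5/3.
T₂ = T₁ (V₁/V₂)^(γ−1) = 595 × (32.8/12.7)^0.667 = 595 × 1.882 = 1120 K.
W_by = nCᵥ(T₁ − T₂) = (4.06)(12.47)(595 − 1120) = -26584 J.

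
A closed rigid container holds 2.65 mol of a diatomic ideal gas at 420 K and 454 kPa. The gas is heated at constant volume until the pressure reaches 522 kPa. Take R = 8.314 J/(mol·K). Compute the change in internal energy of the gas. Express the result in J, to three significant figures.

ΔU ≈ 3460 J

Constant volume ⇒ W = 0, so Q = ΔU = nCᵥΔT with Cᵥ = 5R/2 = 20.79 J/(mol·K).
At constant V, T₂/T₁ = P₂/P₁ ⇒ ΔT = T₁(P₂/P₁ − 1) = 420·(522/454 − 1) = 62.91 K.
ΔU = (2.65)(20.79)(62.91) = 3465 J.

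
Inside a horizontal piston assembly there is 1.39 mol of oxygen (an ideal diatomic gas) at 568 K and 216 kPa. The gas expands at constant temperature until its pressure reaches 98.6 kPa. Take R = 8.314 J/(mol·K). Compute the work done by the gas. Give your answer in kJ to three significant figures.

Isothermal process: W = nRT ln(V₂/V₁) = nRT ln(P₁/P₂).
W = (1.39)(8.314)(568) × ln(216/98.6)
  = 6564 × ln(2.191) = 6564 × 0.7842
W_by_gas = 5148 J.

W ≈ 5.15 kJ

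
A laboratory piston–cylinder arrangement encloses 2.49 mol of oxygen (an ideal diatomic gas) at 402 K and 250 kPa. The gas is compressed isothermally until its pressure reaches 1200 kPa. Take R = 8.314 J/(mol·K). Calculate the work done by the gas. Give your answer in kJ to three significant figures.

Isothermal process: W = nRT ln(V₂/V₁) = nRT ln(P₁/P₂).
W = (2.49)(8.314)(402) × ln(250/1200)
  = 8322 × ln(0.2083) = 8322 × -1.569
W_by_gas = -13054 J.

W ≈ -13.1 kJ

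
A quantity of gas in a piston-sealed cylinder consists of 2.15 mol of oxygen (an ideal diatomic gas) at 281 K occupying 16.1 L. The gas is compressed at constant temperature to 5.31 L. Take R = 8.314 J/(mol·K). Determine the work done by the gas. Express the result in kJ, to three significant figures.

W ≈ -5.57 kJ

Isothermal: W = nRT ln(V₂/V₁).
W = (2.15)(8.314)(281) × ln(5.31/16.1)
  = 5023 × -1.109
W_by_gas = -5572 J.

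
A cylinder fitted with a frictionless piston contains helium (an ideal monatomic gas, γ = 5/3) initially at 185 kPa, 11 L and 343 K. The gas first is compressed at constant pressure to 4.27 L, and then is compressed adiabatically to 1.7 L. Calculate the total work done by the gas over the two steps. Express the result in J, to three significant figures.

Step 1 (isobaric): W = PΔV = (185 kPa)(4.27 − 11 L) = -1245 J.
After step 1: P = 185 kPa, V = 4.27 L, T = 133.1 K.
Step 2 (adiabatic): W = (P₁V₁ − P₂V₂)/(γ−1) = (789.9 − 1460)/0.667 = -1005 J.
W_total = -1245 − 1005 = -2250 J.

W_total ≈ -2250 J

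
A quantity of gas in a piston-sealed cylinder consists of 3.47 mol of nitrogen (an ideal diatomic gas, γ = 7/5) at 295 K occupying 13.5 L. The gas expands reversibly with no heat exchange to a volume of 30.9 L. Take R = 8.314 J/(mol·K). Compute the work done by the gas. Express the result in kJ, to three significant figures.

W ≈ 6.00 kJ

Adiabatic: TV^(γ−1) = const with γ = 7/5.
T₂ = T₁ (V₁/V₂)^(γ−1) = 295 × (13.5/30.9)^0.4 = 295 × 0.718 = 211.8 K.
W_by = nCᵥ(T₁ − T₂) = (3.47)(20.79)(295 − 211.8) = 5999 J.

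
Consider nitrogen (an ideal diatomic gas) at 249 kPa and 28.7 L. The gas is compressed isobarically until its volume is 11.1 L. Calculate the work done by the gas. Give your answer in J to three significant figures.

Isobaric: W = P ΔV.
W = (249 kPa)(11.1 − 28.7 L) = (249)(-17.6) = -4382 J.

W ≈ -4380 J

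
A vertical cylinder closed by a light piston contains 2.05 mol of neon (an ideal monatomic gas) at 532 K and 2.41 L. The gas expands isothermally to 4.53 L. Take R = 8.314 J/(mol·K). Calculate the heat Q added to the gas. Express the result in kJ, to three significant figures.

Q ≈ 5.72 kJ

Isothermal ⇒ ΔU = 0, so Q = W = nRT ln(V₂/V₁).
Q = (2.05)(8.314)(532) ln(4.53/2.41) = 9067 × 0.6311 = 5722 J.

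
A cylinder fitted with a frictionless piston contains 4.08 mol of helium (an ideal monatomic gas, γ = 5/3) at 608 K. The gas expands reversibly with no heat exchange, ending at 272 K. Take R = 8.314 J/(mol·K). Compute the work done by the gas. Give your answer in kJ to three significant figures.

Adiabatic ⇒ Q = 0, so W_by = −ΔU = nCᵥ(T₁ − T₂).
Cᵥ = 3R/2 = 12.47 J/(mol·K).
W = (4.08)(12.47)(608 − 272) = 17096 J.

W ≈ 17.1 kJ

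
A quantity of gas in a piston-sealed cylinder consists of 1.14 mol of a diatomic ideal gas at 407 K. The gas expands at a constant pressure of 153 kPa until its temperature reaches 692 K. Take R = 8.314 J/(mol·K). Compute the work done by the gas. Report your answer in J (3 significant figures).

W ≈ 2700 J

Isobaric: W = P ΔV = nR ΔT.
W = (1.14)(8.314)(692 − 407) = 2701 J.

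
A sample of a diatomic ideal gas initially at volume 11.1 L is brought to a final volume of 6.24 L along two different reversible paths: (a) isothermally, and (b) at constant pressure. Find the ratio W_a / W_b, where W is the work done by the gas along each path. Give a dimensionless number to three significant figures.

W_a / W_b ≈ 1.32

Path (a) isothermal: W = P₁V₁ ln(V₂/V₁) → W_a/(P₁V₁) = -0.576.
Path (b) isobaric: W = P₁(V₂ − V₁) → W_b/(P₁V₁) = -0.4378.
W_a / W_b = -0.576 / -0.4378 = 1.315.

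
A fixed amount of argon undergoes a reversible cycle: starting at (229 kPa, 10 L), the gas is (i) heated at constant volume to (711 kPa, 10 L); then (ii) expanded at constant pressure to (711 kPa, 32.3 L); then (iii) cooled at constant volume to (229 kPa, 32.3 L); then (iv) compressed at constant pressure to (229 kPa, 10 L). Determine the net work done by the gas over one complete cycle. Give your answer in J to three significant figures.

W_net ≈ 10700 J

Constant-volume legs do no work.
W(ii) = (711)(32.3 − 10) = 15855 J; W(iv) = (229)(10 − 32.3) = -5107 J.
W_net = 15855 − 5107 = 10749 J (the clockwise enclosed area).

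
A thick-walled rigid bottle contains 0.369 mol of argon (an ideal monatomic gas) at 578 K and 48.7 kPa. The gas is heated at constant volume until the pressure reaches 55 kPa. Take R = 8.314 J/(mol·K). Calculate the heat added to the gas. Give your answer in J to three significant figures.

Q ≈ 344 J

Constant volume ⇒ W = 0, so Q = ΔU = nCᵥΔT with Cᵥ = 3R/2 = 12.47 J/(mol·K).
At constant V, T₂/T₁ = P₂/P₁ ⇒ ΔT = T₁(P₂/P₁ − 1) = 578·(55/48.7 − 1) = 74.77 K.
ΔU = (0.369)(12.47)(74.77) = 344.1 J.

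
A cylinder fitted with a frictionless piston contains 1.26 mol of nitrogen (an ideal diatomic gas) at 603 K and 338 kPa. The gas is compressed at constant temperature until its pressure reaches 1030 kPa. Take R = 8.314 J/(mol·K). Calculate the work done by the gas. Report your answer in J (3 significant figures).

Isothermal process: W = nRT ln(V₂/V₁) = nRT ln(P₁/P₂).
W = (1.26)(8.314)(603) × ln(338/1030)
  = 6317 × ln(0.3282) = 6317 × -1.114
W_by_gas = -7039 J.

W ≈ -7040 J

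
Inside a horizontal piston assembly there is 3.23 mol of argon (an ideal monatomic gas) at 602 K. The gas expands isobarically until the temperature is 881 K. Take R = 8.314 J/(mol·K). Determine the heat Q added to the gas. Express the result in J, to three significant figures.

Q ≈ 18700 J

Isobaric: W = nRΔT = (3.23)(8.314)(279) = 7492 J.
ΔU = nCᵥΔT with Cᵥ = 3R/2: ΔU = (3.23)(12.47)(279) = 11238 J.
Q = ΔU + W = 11238 + 7492 = 18731 J.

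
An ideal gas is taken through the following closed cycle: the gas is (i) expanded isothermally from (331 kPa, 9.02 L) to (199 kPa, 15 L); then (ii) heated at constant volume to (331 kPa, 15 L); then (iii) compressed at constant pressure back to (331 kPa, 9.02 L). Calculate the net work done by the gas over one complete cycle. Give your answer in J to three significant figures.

W_net ≈ -461 J

Leg (i): W = PᵢVᵢ ln(V_f/Vᵢ) = (2986) ln(15/9.02) = 1519 J.
Leg (ii): W = 0.
Leg (iii): W = PΔV = (331)(9.02 − 15) = -1979 J.
W_net = 1519 − 1979 = -460.9 J.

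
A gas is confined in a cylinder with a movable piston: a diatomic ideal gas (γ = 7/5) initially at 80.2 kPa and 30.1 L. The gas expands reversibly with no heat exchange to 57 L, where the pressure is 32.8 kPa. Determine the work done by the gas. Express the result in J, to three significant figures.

Adiabatic: W = (P₁V₁ − P₂V₂)/(γ − 1) with γ = 7/5.
P₁V₁ = 2414 J, P₂V₂ = 1870 J.
W = (2414 − 1870) / 0.4 = 1361 J.

W ≈ 1360 J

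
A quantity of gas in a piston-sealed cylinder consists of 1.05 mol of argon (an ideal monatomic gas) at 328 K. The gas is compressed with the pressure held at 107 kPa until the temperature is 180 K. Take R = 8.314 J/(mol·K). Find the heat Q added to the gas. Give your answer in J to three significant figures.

Q ≈ -3230 J

Isobaric: W = nRΔT = (1.05)(8.314)(-148) = -1292 J.
ΔU = nCᵥΔT with Cᵥ = 3R/2: ΔU = (1.05)(12.47)(-148) = -1938 J.
Q = ΔU + W = -1938 − 1292 = -3230 J.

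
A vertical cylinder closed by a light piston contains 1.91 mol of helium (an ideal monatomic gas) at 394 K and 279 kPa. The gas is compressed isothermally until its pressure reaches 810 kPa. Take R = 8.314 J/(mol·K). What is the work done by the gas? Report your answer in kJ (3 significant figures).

Isothermal process: W = nRT ln(V₂/V₁) = nRT ln(P₁/P₂).
W = (1.91)(8.314)(394) × ln(279/810)
  = 6257 × ln(0.3444) = 6257 × -1.066
W_by_gas = -6668 J.

W ≈ -6.67 kJ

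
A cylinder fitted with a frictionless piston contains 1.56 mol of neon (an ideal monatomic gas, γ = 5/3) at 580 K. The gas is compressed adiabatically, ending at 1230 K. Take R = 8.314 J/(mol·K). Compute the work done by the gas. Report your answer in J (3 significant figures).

W ≈ -12600 J

Adiabatic ⇒ Q = 0, so W_by = −ΔU = nCᵥ(T₁ − T₂).
Cᵥ = 3R/2 = 12.47 J/(mol·K).
W = (1.56)(12.47)(580 − 1230) = -12646 J.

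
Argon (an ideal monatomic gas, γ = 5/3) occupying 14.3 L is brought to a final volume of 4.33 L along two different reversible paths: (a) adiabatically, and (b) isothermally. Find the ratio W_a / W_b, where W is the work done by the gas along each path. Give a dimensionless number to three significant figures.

W_a / W_b ≈ 1.53

Path (a) adiabatic: W = P₁V₁(1 − (V₁/V₂)^(γ−1))/(γ−1) → W_a/(P₁V₁) = -1.827.
Path (b) isothermal: W = P₁V₁ ln(V₂/V₁) → W_b/(P₁V₁) = -1.195.
W_a / W_b = -1.827 / -1.195 = 1.529.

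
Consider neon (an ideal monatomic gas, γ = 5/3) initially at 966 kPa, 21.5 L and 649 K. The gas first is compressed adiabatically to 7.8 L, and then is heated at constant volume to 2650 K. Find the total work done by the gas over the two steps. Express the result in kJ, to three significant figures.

Step 1 (adiabatic): W = (P₁V₁ − P₂V₂)/(γ−1) = (20769 − 40830)/0.667 = -30091 J.
Step 2 (isochoric): W = 0 (constant volume).
W_total = -30091 + 0 = -30091 J.

W_total ≈ -30.1 kJ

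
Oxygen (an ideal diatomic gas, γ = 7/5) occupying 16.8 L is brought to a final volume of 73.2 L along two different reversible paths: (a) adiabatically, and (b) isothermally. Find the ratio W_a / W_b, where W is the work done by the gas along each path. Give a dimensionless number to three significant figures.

Path (a) adiabatic: W = P₁V₁(1 − (V₁/V₂)^(γ−1))/(γ−1) → W_a/(P₁V₁) = 1.112.
Path (b) isothermal: W = P₁V₁ ln(V₂/V₁) → W_b/(P₁V₁) = 1.472.
W_a / W_b = 1.112 / 1.472 = 0.7558.

W_a / W_b ≈ 0.756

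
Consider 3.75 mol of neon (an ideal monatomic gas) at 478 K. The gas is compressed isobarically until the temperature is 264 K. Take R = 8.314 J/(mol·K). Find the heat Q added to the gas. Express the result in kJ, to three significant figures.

Isobaric: W = nRΔT = (3.75)(8.314)(-214) = -6672 J.
ΔU = nCᵥΔT with Cᵥ = 3R/2: ΔU = (3.75)(12.47)(-214) = -10008 J.
Q = ΔU + W = -10008 − 6672 = -16680 J.

Q ≈ -16.7 kJ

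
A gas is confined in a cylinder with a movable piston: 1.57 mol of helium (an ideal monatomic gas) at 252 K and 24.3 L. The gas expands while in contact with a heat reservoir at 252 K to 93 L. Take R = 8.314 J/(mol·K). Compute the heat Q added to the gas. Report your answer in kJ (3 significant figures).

Isothermal ⇒ ΔU = 0, so Q = W = nRT ln(V₂/V₁).
Q = (1.57)(8.314)(252) ln(93/24.3) = 3289 × 1.342 = 4415 J.

Q ≈ 4.41 kJ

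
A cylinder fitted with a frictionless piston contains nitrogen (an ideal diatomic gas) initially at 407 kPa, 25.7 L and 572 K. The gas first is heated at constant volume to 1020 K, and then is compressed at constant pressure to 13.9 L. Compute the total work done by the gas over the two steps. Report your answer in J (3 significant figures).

W_total ≈ -8560 J

Step 1 (isochoric): W = 0 (constant volume).
After step 1: P = 725.8 kPa (V unchanged).
Step 2 (isobaric): W = PΔV = (725.8 kPa)(13.9 − 25.7 L) = -8564 J.
W_total = 0 − 8564 = -8564 J.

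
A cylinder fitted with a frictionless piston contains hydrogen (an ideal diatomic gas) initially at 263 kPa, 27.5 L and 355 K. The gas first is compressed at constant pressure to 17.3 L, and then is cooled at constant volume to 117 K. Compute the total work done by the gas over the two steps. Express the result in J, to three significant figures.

Step 1 (isobaric): W = PΔV = (263 kPa)(17.3 − 27.5 L) = -2683 J.
Step 2 (isochoric): W = 0 (constant volume).
W_total = -2683 + 0 = -2683 J.

W_total ≈ -2680 J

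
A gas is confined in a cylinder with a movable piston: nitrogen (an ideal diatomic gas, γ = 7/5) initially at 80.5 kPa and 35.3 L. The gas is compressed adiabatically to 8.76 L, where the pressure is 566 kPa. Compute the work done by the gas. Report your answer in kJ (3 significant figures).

Adiabatic: W = (P₁V₁ − P₂V₂)/(γ − 1) with γ = 7/5.
P₁V₁ = 2842 J, P₂V₂ = 4958 J.
W = (2842 − 4958) / 0.4 = -5291 J.

W ≈ -5.29 kJ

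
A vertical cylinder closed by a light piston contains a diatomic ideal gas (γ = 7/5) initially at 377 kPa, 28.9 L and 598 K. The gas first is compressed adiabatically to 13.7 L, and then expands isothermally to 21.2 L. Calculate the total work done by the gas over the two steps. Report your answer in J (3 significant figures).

Step 1 (adiabatic): W = (P₁V₁ − P₂V₂)/(γ−1) = (10895 − 14686)/0.4 = -9477 J.
After step 1: P = 1072 kPa, V = 13.7 L, T = 806.1 K.
Step 2 (isothermal): W = P₁V₁ ln(V₂/V₁) = (14686) ln(21.2/13.7) = 6412 J.
W_total = -9477 + 6412 = -3065 J.

W_total ≈ -3070 J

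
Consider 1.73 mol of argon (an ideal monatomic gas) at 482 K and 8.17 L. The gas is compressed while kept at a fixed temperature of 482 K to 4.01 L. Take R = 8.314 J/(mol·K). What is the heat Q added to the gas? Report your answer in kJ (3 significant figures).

Isothermal ⇒ ΔU = 0, so Q = W = nRT ln(V₂/V₁).
Q = (1.73)(8.314)(482) ln(4.01/8.17) = 6933 × -0.7117 = -4934 J.

Q ≈ -4.93 kJ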